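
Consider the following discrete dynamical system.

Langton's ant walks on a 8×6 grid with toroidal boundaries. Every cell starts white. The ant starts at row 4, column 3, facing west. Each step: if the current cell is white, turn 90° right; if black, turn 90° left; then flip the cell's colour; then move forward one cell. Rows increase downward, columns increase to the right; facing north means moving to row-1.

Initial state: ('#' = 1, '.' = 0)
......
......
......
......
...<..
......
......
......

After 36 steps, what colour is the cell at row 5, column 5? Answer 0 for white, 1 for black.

1

step 0: ......
......
......
......
...<..
......
......
......
step 1: ......
......
......
...^..
...#..
......
......
......
step 2: ......
......
......
...#>.
...#..
......
......
......
step 3: ......
......
......
...##.
...#v.
......
......
......
step 4: ......
......
......
...##.
...<#.
......
......
......
step 5: ......
......
......
...##.
....#.
...v..
......
......
step 6: ......
......
......
...##.
....#.
..<#..
......
......
step 7: ......
......
......
...##.
..^.#.
..##..
......
......
step 8: ......
......
......
...##.
..#>#.
..##..
......
......
step 9: ......
......
......
...##.
..###.
..#v..
......
......
step 10: ......
......
......
...##.
..###.
..#.>.
......
......
step 11: ......
......
......
...##.
..###.
..#.#.
....v.
......
step 12: ......
......
......
...##.
..###.
..#.#.
...<#.
......
step 13: ......
......
......
...##.
..###.
..#^#.
...##.
......
step 14: ......
......
......
...##.
..###.
..##>.
...##.
......
step 15: ......
......
......
...##.
..##^.
..##..
...##.
......
step 16: ......
......
......
...##.
..#<..
..##..
...##.
......
step 17: ......
......
......
...##.
..#...
..#v..
...##.
......
step 18: ......
......
......
...##.
..#...
..#.>.
...##.
......
step 19: ......
......
......
...##.
..#...
..#.#.
...#v.
......
step 20: ......
......
......
...##.
..#...
..#.#.
...#.>
......
step 21: ......
......
......
...##.
..#...
..#.#.
...#.#
.....v
step 22: ......
......
......
...##.
..#...
..#.#.
...#.#
....<#
step 23: ......
......
......
...##.
..#...
..#.#.
...#^#
....##
step 24: ......
......
......
...##.
..#...
..#.#.
...##>
....##
step 25: ......
......
......
...##.
..#...
..#.#^
...##.
....##
step 26: ......
......
......
...##.
..#...
>.#.##
...##.
....##
step 27: ......
......
......
...##.
..#...
#.#.##
v..##.
....##
step 28: ......
......
......
...##.
..#...
#.#.##
#..##<
....##
step 29: ......
......
......
...##.
..#...
#.#.#^
#..###
....##
step 30: ......
......
......
...##.
..#...
#.#.<.
#..###
....##
step 31: ......
......
......
...##.
..#...
#.#...
#..#v#
....##
step 32: ......
......
......
...##.
..#...
#.#...
#..#.>
....##
step 33: ......
......
......
...##.
..#...
#.#..^
#..#..
....##
step 34: ......
......
......
...##.
..#...
>.#..#
#..#..
....##
step 35: ......
......
......
...##.
^.#...
..#..#
#..#..
....##
step 36: ......
......
......
...##.
#>#...
..#..#
#..#..
....##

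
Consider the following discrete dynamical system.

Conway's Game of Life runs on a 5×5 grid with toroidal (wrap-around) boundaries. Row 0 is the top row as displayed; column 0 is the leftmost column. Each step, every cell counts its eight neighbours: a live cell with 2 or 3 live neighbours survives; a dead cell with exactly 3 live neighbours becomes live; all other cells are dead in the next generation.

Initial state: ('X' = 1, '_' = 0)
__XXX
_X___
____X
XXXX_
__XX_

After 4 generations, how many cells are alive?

1

k=0  __XXX
_X___
____X
XXXX_
__XX_
k=1  _X__X
X_X_X
___XX
XX___
X____
k=2  _X_XX
_XX__
__XX_
XX___
____X
k=3  _X_XX
XX__X
X__X_
XXXXX
_XXXX
k=4  _____
_X___
_____
_____
_____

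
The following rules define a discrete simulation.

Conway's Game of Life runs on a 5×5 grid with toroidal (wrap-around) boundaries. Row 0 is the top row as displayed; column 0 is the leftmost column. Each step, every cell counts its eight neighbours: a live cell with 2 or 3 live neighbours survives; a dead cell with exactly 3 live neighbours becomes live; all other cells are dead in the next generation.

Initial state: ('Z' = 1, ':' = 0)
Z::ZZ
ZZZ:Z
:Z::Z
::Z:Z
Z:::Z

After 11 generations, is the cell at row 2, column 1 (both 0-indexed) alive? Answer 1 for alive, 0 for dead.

0) Z::ZZ
ZZZ:Z
:Z::Z
::Z:Z
Z:::Z
1) ::Z::
::Z::
::::Z
:Z::Z
:Z:::
2) :ZZ::
:::Z:
Z::Z:
:::::
ZZZ::
3) Z::Z:
:Z:ZZ
::::Z
Z:Z:Z
Z:Z::
4) Z::Z:
::ZZ:
:ZZ::
Z:::Z
Z:Z::
5) :::Z:
:::ZZ
ZZZ:Z
Z:ZZZ
Z::Z:
6) ::ZZ:
:Z:::
:::::
:::::
ZZ:::
7) Z:Z::
::Z::
:::::
:::::
:ZZ::
8) ::ZZ:
:Z:::
:::::
:::::
:ZZ::
9) :::Z:
::Z::
:::::
:::::
:ZZZ:
10) :Z:Z:
:::::
:::::
::Z::
::ZZ:
11) :::Z:
:::::
:::::
::ZZ:
:Z:Z:

0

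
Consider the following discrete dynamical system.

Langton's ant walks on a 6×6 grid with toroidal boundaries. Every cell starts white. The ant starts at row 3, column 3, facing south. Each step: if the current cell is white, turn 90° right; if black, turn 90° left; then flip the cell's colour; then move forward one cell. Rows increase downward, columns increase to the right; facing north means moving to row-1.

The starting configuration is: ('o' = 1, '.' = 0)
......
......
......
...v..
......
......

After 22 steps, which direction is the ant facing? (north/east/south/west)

k=0  ......
......
......
...v..
......
......
k=1  ......
......
......
..<o..
......
......
k=2  ......
......
..^...
..oo..
......
......
k=3  ......
......
..o>..
..oo..
......
......
k=4  ......
......
..oo..
..ov..
......
......
k=5  ......
......
..oo..
..o.>.
......
......
k=6  ......
......
..oo..
..o.o.
....v.
......
k=7  ......
......
..oo..
..o.o.
...<o.
......
k=8  ......
......
..oo..
..o^o.
...oo.
......
k=9  ......
......
..oo..
..oo>.
...oo.
......
k=10  ......
......
..oo^.
..oo..
...oo.
......
k=11  ......
......
..ooo>
..oo..
...oo.
......
k=12  ......
......
..oooo
..oo.v
...oo.
......
k=13  ......
......
..oooo
..oo<o
...oo.
......
k=14  ......
......
..oo^o
..oooo
...oo.
......
k=15  ......
......
..o<.o
..oooo
...oo.
......
k=16  ......
......
..o..o
..ovoo
...oo.
......
k=17  ......
......
..o..o
..o.>o
...oo.
......
k=18  ......
......
..o.^o
..o..o
...oo.
......
k=19  ......
......
..o.o>
..o..o
...oo.
......
k=20  ......
.....^
..o.o.
..o..o
...oo.
......
k=21  ......
>....o
..o.o.
..o..o
...oo.
......
k=22  ......
o....o
v.o.o.
..o..o
...oo.
......

south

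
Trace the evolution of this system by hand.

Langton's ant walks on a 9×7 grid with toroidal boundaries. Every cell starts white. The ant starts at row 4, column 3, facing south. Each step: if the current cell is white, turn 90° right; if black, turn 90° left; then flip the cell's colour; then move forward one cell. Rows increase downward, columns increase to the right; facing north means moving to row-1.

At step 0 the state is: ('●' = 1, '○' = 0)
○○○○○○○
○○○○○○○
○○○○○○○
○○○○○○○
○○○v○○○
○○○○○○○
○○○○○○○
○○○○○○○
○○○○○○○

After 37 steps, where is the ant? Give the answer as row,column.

step 0: ○○○○○○○
○○○○○○○
○○○○○○○
○○○○○○○
○○○v○○○
○○○○○○○
○○○○○○○
○○○○○○○
○○○○○○○
step 1: ○○○○○○○
○○○○○○○
○○○○○○○
○○○○○○○
○○<●○○○
○○○○○○○
○○○○○○○
○○○○○○○
○○○○○○○
step 2: ○○○○○○○
○○○○○○○
○○○○○○○
○○^○○○○
○○●●○○○
○○○○○○○
○○○○○○○
○○○○○○○
○○○○○○○
step 3: ○○○○○○○
○○○○○○○
○○○○○○○
○○●>○○○
○○●●○○○
○○○○○○○
○○○○○○○
○○○○○○○
○○○○○○○
step 4: ○○○○○○○
○○○○○○○
○○○○○○○
○○●●○○○
○○●v○○○
○○○○○○○
○○○○○○○
○○○○○○○
○○○○○○○
step 5: ○○○○○○○
○○○○○○○
○○○○○○○
○○●●○○○
○○●○>○○
○○○○○○○
○○○○○○○
○○○○○○○
○○○○○○○
step 6: ○○○○○○○
○○○○○○○
○○○○○○○
○○●●○○○
○○●○●○○
○○○○v○○
○○○○○○○
○○○○○○○
○○○○○○○
step 7: ○○○○○○○
○○○○○○○
○○○○○○○
○○●●○○○
○○●○●○○
○○○<●○○
○○○○○○○
○○○○○○○
○○○○○○○
step 8: ○○○○○○○
○○○○○○○
○○○○○○○
○○●●○○○
○○●^●○○
○○○●●○○
○○○○○○○
○○○○○○○
○○○○○○○
step 9: ○○○○○○○
○○○○○○○
○○○○○○○
○○●●○○○
○○●●>○○
○○○●●○○
○○○○○○○
○○○○○○○
○○○○○○○
step 10: ○○○○○○○
○○○○○○○
○○○○○○○
○○●●^○○
○○●●○○○
○○○●●○○
○○○○○○○
○○○○○○○
○○○○○○○
step 11: ○○○○○○○
○○○○○○○
○○○○○○○
○○●●●>○
○○●●○○○
○○○●●○○
○○○○○○○
○○○○○○○
○○○○○○○
step 12: ○○○○○○○
○○○○○○○
○○○○○○○
○○●●●●○
○○●●○v○
○○○●●○○
○○○○○○○
○○○○○○○
○○○○○○○
step 13: ○○○○○○○
○○○○○○○
○○○○○○○
○○●●●●○
○○●●<●○
○○○●●○○
○○○○○○○
○○○○○○○
○○○○○○○
step 14: ○○○○○○○
○○○○○○○
○○○○○○○
○○●●^●○
○○●●●●○
○○○●●○○
○○○○○○○
○○○○○○○
○○○○○○○
step 15: ○○○○○○○
○○○○○○○
○○○○○○○
○○●<○●○
○○●●●●○
○○○●●○○
○○○○○○○
○○○○○○○
○○○○○○○
step 16: ○○○○○○○
○○○○○○○
○○○○○○○
○○●○○●○
○○●v●●○
○○○●●○○
○○○○○○○
○○○○○○○
○○○○○○○
step 17: ○○○○○○○
○○○○○○○
○○○○○○○
○○●○○●○
○○●○>●○
○○○●●○○
○○○○○○○
○○○○○○○
○○○○○○○
step 18: ○○○○○○○
○○○○○○○
○○○○○○○
○○●○^●○
○○●○○●○
○○○●●○○
○○○○○○○
○○○○○○○
○○○○○○○
step 19: ○○○○○○○
○○○○○○○
○○○○○○○
○○●○●>○
○○●○○●○
○○○●●○○
○○○○○○○
○○○○○○○
○○○○○○○
step 20: ○○○○○○○
○○○○○○○
○○○○○^○
○○●○●○○
○○●○○●○
○○○●●○○
○○○○○○○
○○○○○○○
○○○○○○○
step 21: ○○○○○○○
○○○○○○○
○○○○○●>
○○●○●○○
○○●○○●○
○○○●●○○
○○○○○○○
○○○○○○○
○○○○○○○
step 22: ○○○○○○○
○○○○○○○
○○○○○●●
○○●○●○v
○○●○○●○
○○○●●○○
○○○○○○○
○○○○○○○
○○○○○○○
step 23: ○○○○○○○
○○○○○○○
○○○○○●●
○○●○●<●
○○●○○●○
○○○●●○○
○○○○○○○
○○○○○○○
○○○○○○○
step 24: ○○○○○○○
○○○○○○○
○○○○○^●
○○●○●●●
○○●○○●○
○○○●●○○
○○○○○○○
○○○○○○○
○○○○○○○
step 25: ○○○○○○○
○○○○○○○
○○○○<○●
○○●○●●●
○○●○○●○
○○○●●○○
○○○○○○○
○○○○○○○
○○○○○○○
step 26: ○○○○○○○
○○○○^○○
○○○○●○●
○○●○●●●
○○●○○●○
○○○●●○○
○○○○○○○
○○○○○○○
○○○○○○○
step 27: ○○○○○○○
○○○○●>○
○○○○●○●
○○●○●●●
○○●○○●○
○○○●●○○
○○○○○○○
○○○○○○○
○○○○○○○
step 28: ○○○○○○○
○○○○●●○
○○○○●v●
○○●○●●●
○○●○○●○
○○○●●○○
○○○○○○○
○○○○○○○
○○○○○○○
step 29: ○○○○○○○
○○○○●●○
○○○○<●●
○○●○●●●
○○●○○●○
○○○●●○○
○○○○○○○
○○○○○○○
○○○○○○○
step 30: ○○○○○○○
○○○○●●○
○○○○○●●
○○●○v●●
○○●○○●○
○○○●●○○
○○○○○○○
○○○○○○○
○○○○○○○
step 31: ○○○○○○○
○○○○●●○
○○○○○●●
○○●○○>●
○○●○○●○
○○○●●○○
○○○○○○○
○○○○○○○
○○○○○○○
step 32: ○○○○○○○
○○○○●●○
○○○○○^●
○○●○○○●
○○●○○●○
○○○●●○○
○○○○○○○
○○○○○○○
○○○○○○○
step 33: ○○○○○○○
○○○○●●○
○○○○<○●
○○●○○○●
○○●○○●○
○○○●●○○
○○○○○○○
○○○○○○○
○○○○○○○
step 34: ○○○○○○○
○○○○^●○
○○○○●○●
○○●○○○●
○○●○○●○
○○○●●○○
○○○○○○○
○○○○○○○
○○○○○○○
step 35: ○○○○○○○
○○○<○●○
○○○○●○●
○○●○○○●
○○●○○●○
○○○●●○○
○○○○○○○
○○○○○○○
○○○○○○○
step 36: ○○○^○○○
○○○●○●○
○○○○●○●
○○●○○○●
○○●○○●○
○○○●●○○
○○○○○○○
○○○○○○○
○○○○○○○
step 37: ○○○●>○○
○○○●○●○
○○○○●○●
○○●○○○●
○○●○○●○
○○○●●○○
○○○○○○○
○○○○○○○
○○○○○○○

0,4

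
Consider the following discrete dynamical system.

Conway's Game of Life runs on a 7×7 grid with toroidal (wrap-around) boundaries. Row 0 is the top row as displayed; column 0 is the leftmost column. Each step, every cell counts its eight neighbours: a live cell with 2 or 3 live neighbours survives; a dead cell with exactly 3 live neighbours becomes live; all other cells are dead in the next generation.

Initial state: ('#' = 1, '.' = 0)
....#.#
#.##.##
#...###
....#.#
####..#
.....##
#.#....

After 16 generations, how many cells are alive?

k=0  ....#.#
#.##.##
#...###
....#.#
####..#
.....##
#.#....
k=1  ..#.#..
.#.#...
.#.....
..#.#..
.####..
...#.#.
#......
k=2  .###...
.#.#...
.#.#...
....#..
.#...#.
.#.#...
...##..
k=3  .#.....
##.##..
...##..
..#.#..
..#.#..
...#...
.#..#..
k=4  .#.##..
##.##..
.#...#.
..#.##.
..#.#..
..###..
..#....
k=5  ##..#..
##.#.#.
##...##
.##.##.
.##....
.##.#..
.#.....
k=6  ....#.#
.....#.
...#...
...###.
#...##.
#..#...
...#...
k=7  ....##.
....##.
...#.#.
...#.##
.....#.
...#..#
...##..
k=8  .......
...#..#
...#...
.....##
.....#.
...#.#.
...#...
k=9  .......
.......
....###
....###
.....#.
.......
....#..
k=10  .......
.....#.
....#.#
.......
....###
.......
.......
k=11  .......
.....#.
.....#.
....#.#
.....#.
.....#.
.......
k=12  .......
.......
....###
....#.#
....###
.......
.......
k=13  .......
.....#.
....#.#
#..#...
....#.#
.....#.
.......
k=14  .......
.....#.
....###
#..##.#
....###
.....#.
.......
k=15  .......
....###
#..#...
#..#...
#..#...
....###
.......
k=16  .....#.
....###
#..#.#.
#####.#
#..#.#.
....###
.....#.

20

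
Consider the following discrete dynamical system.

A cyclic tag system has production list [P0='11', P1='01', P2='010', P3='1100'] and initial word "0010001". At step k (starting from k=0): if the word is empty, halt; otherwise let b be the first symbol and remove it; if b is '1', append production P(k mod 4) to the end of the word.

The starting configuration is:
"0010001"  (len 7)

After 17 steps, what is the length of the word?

13

k=0  "0010001"  (len 7)
k=1  "010001"  (len 6)
k=2  "10001"  (len 5)
k=3  "0001010"  (len 7)
k=4  "001010"  (len 6)
k=5  "01010"  (len 5)
k=6  "1010"  (len 4)
k=7  "010010"  (len 6)
k=8  "10010"  (len 5)
k=9  "001011"  (len 6)
k=10  "01011"  (len 5)
k=11  "1011"  (len 4)
k=12  "0111100"  (len 7)
k=13  "111100"  (len 6)
k=14  "1110001"  (len 7)
k=15  "110001010"  (len 9)
k=16  "100010101100"  (len 12)
k=17  "0001010110011"  (len 13)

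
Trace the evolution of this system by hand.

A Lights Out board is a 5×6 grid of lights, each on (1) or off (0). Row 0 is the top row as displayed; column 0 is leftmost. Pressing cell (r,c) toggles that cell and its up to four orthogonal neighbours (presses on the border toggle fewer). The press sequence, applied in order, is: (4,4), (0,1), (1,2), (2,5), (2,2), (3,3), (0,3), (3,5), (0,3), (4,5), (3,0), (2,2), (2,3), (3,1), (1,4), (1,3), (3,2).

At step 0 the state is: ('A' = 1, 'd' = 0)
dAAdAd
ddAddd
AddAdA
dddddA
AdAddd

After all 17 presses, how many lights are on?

[0] dAAdAd
ddAddd
AddAdA
dddddA
AdAddd
[1] dAAdAd
ddAddd
AddAdA
ddddAA
AdAAAA
[2] AdddAd
dAAddd
AddAdA
ddddAA
AdAAAA
[3] AdAdAd
dddAdd
AdAAdA
ddddAA
AdAAAA
[4] AdAdAd
dddAdA
AdAAAd
ddddAd
AdAAAA
[5] AdAdAd
ddAAdA
AAddAd
ddAdAd
AdAAAA
[6] AdAdAd
ddAAdA
AAdAAd
dddAdd
AdAdAA
[7] AddAdd
ddAddA
AAdAAd
dddAdd
AdAdAA
[8] AddAdd
ddAddA
AAdAAA
dddAAA
AdAdAd
[9] AdAdAd
ddAAdA
AAdAAA
dddAAA
AdAdAd
[10] AdAdAd
ddAAdA
AAdAAA
dddAAd
AdAddA
[11] AdAdAd
ddAAdA
dAdAAA
AAdAAd
ddAddA
[12] AdAdAd
dddAdA
ddAdAA
AAAAAd
ddAddA
[13] AdAdAd
dddddA
dddAdA
AAAdAd
ddAddA
[14] AdAdAd
dddddA
dAdAdA
ddddAd
dAAddA
[15] AdAddd
dddAAd
dAdAAA
ddddAd
dAAddA
[16] AdAAdd
ddAddd
dAddAA
ddddAd
dAAddA
[17] AdAAdd
ddAddd
dAAdAA
dAAAAd
dAdddA

14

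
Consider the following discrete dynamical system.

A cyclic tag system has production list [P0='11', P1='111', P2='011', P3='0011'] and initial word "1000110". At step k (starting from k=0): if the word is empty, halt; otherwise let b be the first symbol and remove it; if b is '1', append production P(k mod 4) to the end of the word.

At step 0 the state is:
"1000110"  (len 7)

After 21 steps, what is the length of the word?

gen 0: "1000110"  (len 7)
gen 1: "00011011"  (len 8)
gen 2: "0011011"  (len 7)
gen 3: "011011"  (len 6)
gen 4: "11011"  (len 5)
gen 5: "101111"  (len 6)
gen 6: "01111111"  (len 8)
gen 7: "1111111"  (len 7)
gen 8: "1111110011"  (len 10)
gen 9: "11111001111"  (len 11)
gen 10: "1111001111111"  (len 13)
gen 11: "111001111111011"  (len 15)
gen 12: "110011111110110011"  (len 18)
gen 13: "1001111111011001111"  (len 19)
gen 14: "001111111011001111111"  (len 21)
gen 15: "01111111011001111111"  (len 20)
gen 16: "1111111011001111111"  (len 19)
gen 17: "11111101100111111111"  (len 20)
gen 18: "1111101100111111111111"  (len 22)
gen 19: "111101100111111111111011"  (len 24)
gen 20: "111011001111111111110110011"  (len 27)
gen 21: "1101100111111111111011001111"  (len 28)

28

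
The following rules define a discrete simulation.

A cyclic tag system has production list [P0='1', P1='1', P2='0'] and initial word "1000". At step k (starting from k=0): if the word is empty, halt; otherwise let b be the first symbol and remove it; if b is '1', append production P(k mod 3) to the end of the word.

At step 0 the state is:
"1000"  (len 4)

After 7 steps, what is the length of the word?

0

gen 0: "1000"  (len 4)
gen 1: "0001"  (len 4)
gen 2: "001"  (len 3)
gen 3: "01"  (len 2)
gen 4: "1"  (len 1)
gen 5: "1"  (len 1)
gen 6: "0"  (len 1)
gen 7: (halted — word empty)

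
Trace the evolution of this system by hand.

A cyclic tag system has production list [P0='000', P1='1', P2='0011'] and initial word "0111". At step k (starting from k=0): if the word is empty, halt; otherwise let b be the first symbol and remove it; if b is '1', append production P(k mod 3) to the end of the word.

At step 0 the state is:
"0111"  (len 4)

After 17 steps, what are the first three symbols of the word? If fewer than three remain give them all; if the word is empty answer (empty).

k=0  "0111"  (len 4)
k=1  "111"  (len 3)
k=2  "111"  (len 3)
k=3  "110011"  (len 6)
k=4  "10011000"  (len 8)
k=5  "00110001"  (len 8)
k=6  "0110001"  (len 7)
k=7  "110001"  (len 6)
k=8  "100011"  (len 6)
k=9  "000110011"  (len 9)
k=10  "00110011"  (len 8)
k=11  "0110011"  (len 7)
k=12  "110011"  (len 6)
k=13  "10011000"  (len 8)
k=14  "00110001"  (len 8)
k=15  "0110001"  (len 7)
k=16  "110001"  (len 6)
k=17  "100011"  (len 6)

100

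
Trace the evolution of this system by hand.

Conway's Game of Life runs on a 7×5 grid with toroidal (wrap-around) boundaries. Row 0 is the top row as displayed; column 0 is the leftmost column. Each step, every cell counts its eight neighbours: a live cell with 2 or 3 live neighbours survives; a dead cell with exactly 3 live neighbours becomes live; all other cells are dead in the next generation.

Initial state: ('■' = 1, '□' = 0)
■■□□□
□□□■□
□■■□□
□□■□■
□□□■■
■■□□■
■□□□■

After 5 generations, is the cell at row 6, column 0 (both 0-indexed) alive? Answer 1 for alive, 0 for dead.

k=0  ■■□□□
□□□■□
□■■□□
□□■□■
□□□■■
■■□□■
■□□□■
k=1  ■■□□□
■□□□□
□■■□□
■■■□■
□■■□□
□■□□□
□□□□□
k=2  ■■□□□
■□■□□
□□■■■
□□□□□
□□□■□
□■■□□
■■□□□
k=3  □□■□■
■□■□□
□■■■■
□□■□■
□□■□□
■■■□□
□□□□□
k=4  □■□■□
■□□□□
□□□□■
■□□□■
■□■□□
□■■□□
■□■■□
k=5  ■■□■□
■□□□■
□□□□■
■■□■■
■□■■■
■□□□■
■□□■■

1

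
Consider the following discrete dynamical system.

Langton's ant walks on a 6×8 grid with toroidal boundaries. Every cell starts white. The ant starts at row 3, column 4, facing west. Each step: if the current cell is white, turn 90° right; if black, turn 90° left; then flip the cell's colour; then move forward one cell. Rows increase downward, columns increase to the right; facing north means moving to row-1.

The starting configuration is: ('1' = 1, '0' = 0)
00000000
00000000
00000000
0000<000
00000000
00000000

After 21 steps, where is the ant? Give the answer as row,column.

t=0: 00000000
00000000
00000000
0000<000
00000000
00000000
t=1: 00000000
00000000
0000^000
00001000
00000000
00000000
t=2: 00000000
00000000
00001>00
00001000
00000000
00000000
t=3: 00000000
00000000
00001100
00001v00
00000000
00000000
t=4: 00000000
00000000
00001100
0000<100
00000000
00000000
t=5: 00000000
00000000
00001100
00000100
0000v000
00000000
t=6: 00000000
00000000
00001100
00000100
000<1000
00000000
t=7: 00000000
00000000
00001100
000^0100
00011000
00000000
t=8: 00000000
00000000
00001100
0001>100
00011000
00000000
t=9: 00000000
00000000
00001100
00011100
0001v000
00000000
t=10: 00000000
00000000
00001100
00011100
00010>00
00000000
t=11: 00000000
00000000
00001100
00011100
00010100
00000v00
t=12: 00000000
00000000
00001100
00011100
00010100
0000<100
t=13: 00000000
00000000
00001100
00011100
0001^100
00001100
t=14: 00000000
00000000
00001100
00011100
00011>00
00001100
t=15: 00000000
00000000
00001100
00011^00
00011000
00001100
t=16: 00000000
00000000
00001100
0001<000
00011000
00001100
t=17: 00000000
00000000
00001100
00010000
0001v000
00001100
t=18: 00000000
00000000
00001100
00010000
00010>00
00001100
t=19: 00000000
00000000
00001100
00010000
00010100
00001v00
t=20: 00000000
00000000
00001100
00010000
00010100
000010>0
t=21: 000000v0
00000000
00001100
00010000
00010100
00001010

0,6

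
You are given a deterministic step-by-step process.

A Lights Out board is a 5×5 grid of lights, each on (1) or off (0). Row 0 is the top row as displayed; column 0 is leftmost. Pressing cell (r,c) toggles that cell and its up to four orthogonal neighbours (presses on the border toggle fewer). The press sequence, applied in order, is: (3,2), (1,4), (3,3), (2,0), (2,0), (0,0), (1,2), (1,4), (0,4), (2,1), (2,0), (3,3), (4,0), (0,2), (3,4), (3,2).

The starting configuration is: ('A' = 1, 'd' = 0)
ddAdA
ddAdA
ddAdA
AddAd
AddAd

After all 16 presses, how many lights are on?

11

step 0: ddAdA
ddAdA
ddAdA
AddAd
AddAd
step 1: ddAdA
ddAdA
ddddA
AAAdd
AdAAd
step 2: ddAdd
ddAAd
ddddd
AAAdd
AdAAd
step 3: ddAdd
ddAAd
dddAd
AAdAA
AdAdd
step 4: ddAdd
AdAAd
AAdAd
dAdAA
AdAdd
step 5: ddAdd
ddAAd
dddAd
AAdAA
AdAdd
step 6: AAAdd
AdAAd
dddAd
AAdAA
AdAdd
step 7: AAddd
AAddd
ddAAd
AAdAA
AdAdd
step 8: AAddA
AAdAA
ddAAA
AAdAA
AdAdd
step 9: AAdAd
AAdAd
ddAAA
AAdAA
AdAdd
step 10: AAdAd
AddAd
AAdAA
AddAA
AdAdd
step 11: AAdAd
dddAd
dddAA
dddAA
AdAdd
step 12: AAdAd
dddAd
ddddA
ddAdd
AdAAd
step 13: AAdAd
dddAd
ddddA
AdAdd
dAAAd
step 14: AdAdd
ddAAd
ddddA
AdAdd
dAAAd
step 15: AdAdd
ddAAd
ddddd
AdAAA
dAAAA
step 16: AdAdd
ddAAd
ddAdd
AAddA
dAdAA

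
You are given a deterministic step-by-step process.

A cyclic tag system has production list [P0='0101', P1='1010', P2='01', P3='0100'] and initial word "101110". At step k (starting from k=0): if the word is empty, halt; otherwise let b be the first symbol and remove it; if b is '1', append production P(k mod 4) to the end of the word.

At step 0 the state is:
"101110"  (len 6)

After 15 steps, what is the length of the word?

[0] "101110"  (len 6)
[1] "011100101"  (len 9)
[2] "11100101"  (len 8)
[3] "110010101"  (len 9)
[4] "100101010100"  (len 12)
[5] "001010101000101"  (len 15)
[6] "01010101000101"  (len 14)
[7] "1010101000101"  (len 13)
[8] "0101010001010100"  (len 16)
[9] "101010001010100"  (len 15)
[10] "010100010101001010"  (len 18)
[11] "10100010101001010"  (len 17)
[12] "01000101010010100100"  (len 20)
[13] "1000101010010100100"  (len 19)
[14] "0001010100101001001010"  (len 22)
[15] "001010100101001001010"  (len 21)

21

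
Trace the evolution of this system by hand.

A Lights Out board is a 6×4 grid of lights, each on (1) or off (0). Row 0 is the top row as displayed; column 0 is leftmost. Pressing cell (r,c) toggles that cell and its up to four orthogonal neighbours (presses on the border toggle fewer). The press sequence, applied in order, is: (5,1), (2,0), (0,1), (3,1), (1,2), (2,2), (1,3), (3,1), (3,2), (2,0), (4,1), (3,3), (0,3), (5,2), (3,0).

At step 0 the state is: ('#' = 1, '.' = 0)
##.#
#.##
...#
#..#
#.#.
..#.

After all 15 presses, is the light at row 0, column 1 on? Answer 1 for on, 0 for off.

0

step 0: ##.#
#.##
...#
#..#
#.#.
..#.
step 1: ##.#
#.##
...#
#..#
###.
##..
step 2: ##.#
..##
##.#
...#
###.
##..
step 3: ..##
.###
##.#
...#
###.
##..
step 4: ..##
.###
#..#
####
#.#.
##..
step 5: ...#
....
#.##
####
#.#.
##..
step 6: ...#
..#.
##..
##.#
#.#.
##..
step 7: ....
...#
##.#
##.#
#.#.
##..
step 8: ....
...#
#..#
..##
###.
##..
step 9: ....
...#
#.##
.#..
##..
##..
step 10: ....
#..#
.###
##..
##..
##..
step 11: ....
#..#
.###
#...
..#.
#...
step 12: ....
#..#
.##.
#.##
..##
#...
step 13: ..##
#...
.##.
#.##
..##
#...
step 14: ..##
#...
.##.
#.##
...#
####
step 15: ..##
#...
###.
.###
#..#
####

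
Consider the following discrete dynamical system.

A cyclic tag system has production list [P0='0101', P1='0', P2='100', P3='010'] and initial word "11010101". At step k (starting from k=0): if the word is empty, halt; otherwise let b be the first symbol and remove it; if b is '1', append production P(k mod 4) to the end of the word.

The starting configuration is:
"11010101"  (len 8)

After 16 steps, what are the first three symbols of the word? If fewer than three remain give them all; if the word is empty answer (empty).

step 0: "11010101"  (len 8)
step 1: "10101010101"  (len 11)
step 2: "01010101010"  (len 11)
step 3: "1010101010"  (len 10)
step 4: "010101010010"  (len 12)
step 5: "10101010010"  (len 11)
step 6: "01010100100"  (len 11)
step 7: "1010100100"  (len 10)
step 8: "010100100010"  (len 12)
step 9: "10100100010"  (len 11)
step 10: "01001000100"  (len 11)
step 11: "1001000100"  (len 10)
step 12: "001000100010"  (len 12)
step 13: "01000100010"  (len 11)
step 14: "1000100010"  (len 10)
step 15: "000100010100"  (len 12)
step 16: "00100010100"  (len 11)

001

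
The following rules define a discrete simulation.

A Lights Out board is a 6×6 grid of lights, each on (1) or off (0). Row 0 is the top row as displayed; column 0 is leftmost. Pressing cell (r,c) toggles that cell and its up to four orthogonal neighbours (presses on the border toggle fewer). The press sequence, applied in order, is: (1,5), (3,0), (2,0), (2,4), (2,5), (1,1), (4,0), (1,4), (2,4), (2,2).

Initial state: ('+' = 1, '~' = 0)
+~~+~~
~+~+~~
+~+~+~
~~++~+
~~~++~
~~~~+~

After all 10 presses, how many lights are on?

t=0: +~~+~~
~+~+~~
+~+~+~
~~++~+
~~~++~
~~~~+~
t=1: +~~+~+
~+~+++
+~+~++
~~++~+
~~~++~
~~~~+~
t=2: +~~+~+
~+~+++
~~+~++
++++~+
+~~++~
~~~~+~
t=3: +~~+~+
++~+++
+++~++
~+++~+
+~~++~
~~~~+~
t=4: +~~+~+
++~+~+
++++~~
~+++++
+~~++~
~~~~+~
t=5: +~~+~+
++~+~~
++++++
~++++~
+~~++~
~~~~+~
t=6: ++~+~+
~~++~~
+~++++
~++++~
+~~++~
~~~~+~
t=7: ++~+~+
~~++~~
+~++++
+++++~
~+~++~
+~~~+~
t=8: ++~+++
~~+~++
+~++~+
+++++~
~+~++~
+~~~+~
t=9: ++~+++
~~+~~+
+~+~+~
++++~~
~+~++~
+~~~+~
t=10: ++~+++
~~~~~+
++~++~
++~+~~
~+~++~
+~~~+~

18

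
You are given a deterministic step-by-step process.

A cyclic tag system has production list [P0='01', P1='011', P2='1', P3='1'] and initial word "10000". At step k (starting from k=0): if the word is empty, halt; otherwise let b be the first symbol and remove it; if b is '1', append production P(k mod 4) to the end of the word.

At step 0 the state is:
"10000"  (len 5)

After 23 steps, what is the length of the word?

1

t=0: "10000"  (len 5)
t=1: "000001"  (len 6)
t=2: "00001"  (len 5)
t=3: "0001"  (len 4)
t=4: "001"  (len 3)
t=5: "01"  (len 2)
t=6: "1"  (len 1)
t=7: "1"  (len 1)
t=8: "1"  (len 1)
t=9: "01"  (len 2)
t=10: "1"  (len 1)
t=11: "1"  (len 1)
t=12: "1"  (len 1)
t=13: "01"  (len 2)
t=14: "1"  (len 1)
t=15: "1"  (len 1)
t=16: "1"  (len 1)
t=17: "01"  (len 2)
t=18: "1"  (len 1)
t=19: "1"  (len 1)
t=20: "1"  (len 1)
t=21: "01"  (len 2)
t=22: "1"  (len 1)
t=23: "1"  (len 1)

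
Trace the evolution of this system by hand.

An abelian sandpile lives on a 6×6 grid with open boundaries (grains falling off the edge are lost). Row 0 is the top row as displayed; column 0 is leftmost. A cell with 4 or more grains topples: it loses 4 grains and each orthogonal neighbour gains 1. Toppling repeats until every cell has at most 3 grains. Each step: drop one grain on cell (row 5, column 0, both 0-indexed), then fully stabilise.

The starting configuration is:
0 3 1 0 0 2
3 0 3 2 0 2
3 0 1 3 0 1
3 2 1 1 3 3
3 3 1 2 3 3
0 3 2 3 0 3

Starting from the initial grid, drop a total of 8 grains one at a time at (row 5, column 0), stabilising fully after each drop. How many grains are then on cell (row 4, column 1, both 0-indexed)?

0) 0 3 1 0 0 2
3 0 3 2 0 2
3 0 1 3 0 1
3 2 1 1 3 3
3 3 1 2 3 3
0 3 2 3 0 3
1) 0 3 1 0 0 2
3 0 3 2 0 2
3 0 1 3 0 1
3 2 1 1 3 3
3 3 1 2 3 3
1 3 2 3 0 3
2) 0 3 1 0 0 2
3 0 3 2 0 2
3 0 1 3 0 1
3 2 1 1 3 3
3 3 1 2 3 3
2 3 2 3 0 3
3) 0 3 1 0 0 2
3 0 3 2 0 2
3 0 1 3 0 1
3 2 1 1 3 3
3 3 1 2 3 3
3 3 2 3 0 3
4) 1 3 1 0 0 2
0 1 3 2 0 2
1 2 1 3 0 1
2 0 2 1 3 3
2 2 2 2 3 3
2 1 3 3 0 3
5) 1 3 1 0 0 2
0 1 3 2 0 2
1 2 1 3 0 1
2 0 2 1 3 3
2 2 2 2 3 3
3 1 3 3 0 3
6) 1 3 1 0 0 2
0 1 3 2 0 2
1 2 1 3 0 1
2 0 2 1 3 3
3 2 2 2 3 3
0 2 3 3 0 3
7) 1 3 1 0 0 2
0 1 3 2 0 2
1 2 1 3 0 1
2 0 2 1 3 3
3 2 2 2 3 3
1 2 3 3 0 3
8) 1 3 1 0 0 2
0 1 3 2 0 2
1 2 1 3 0 1
2 0 2 1 3 3
3 2 2 2 3 3
2 2 3 3 0 3

2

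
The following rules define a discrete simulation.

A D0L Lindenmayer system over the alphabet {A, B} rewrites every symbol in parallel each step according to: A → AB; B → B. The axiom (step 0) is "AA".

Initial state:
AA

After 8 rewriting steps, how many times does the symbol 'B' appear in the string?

16

gen 0: AA
gen 1: ABAB
gen 2: ABBABB
gen 3: ABBBABBB
gen 4: ABBBBABBBB
gen 5: ABBBBBABBBBB
gen 6: ABBBBBBABBBBBB
gen 7: ABBBBBBBABBBBBBB
gen 8: ABBBBBBBBABBBBBBBB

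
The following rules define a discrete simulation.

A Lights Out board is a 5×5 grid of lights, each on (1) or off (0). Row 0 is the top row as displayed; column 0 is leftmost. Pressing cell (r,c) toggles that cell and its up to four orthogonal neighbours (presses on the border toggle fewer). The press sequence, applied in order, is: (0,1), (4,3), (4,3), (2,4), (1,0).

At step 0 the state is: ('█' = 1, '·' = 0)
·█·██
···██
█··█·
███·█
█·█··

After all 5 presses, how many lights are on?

0) ·█·██
···██
█··█·
███·█
█·█··
1) █·███
·█·██
█··█·
███·█
█·█··
2) █·███
·█·██
█··█·
█████
█··██
3) █·███
·█·██
█··█·
███·█
█·█··
4) █·███
·█·█·
█···█
███··
█·█··
5) ··███
█··█·
····█
███··
█·█··

11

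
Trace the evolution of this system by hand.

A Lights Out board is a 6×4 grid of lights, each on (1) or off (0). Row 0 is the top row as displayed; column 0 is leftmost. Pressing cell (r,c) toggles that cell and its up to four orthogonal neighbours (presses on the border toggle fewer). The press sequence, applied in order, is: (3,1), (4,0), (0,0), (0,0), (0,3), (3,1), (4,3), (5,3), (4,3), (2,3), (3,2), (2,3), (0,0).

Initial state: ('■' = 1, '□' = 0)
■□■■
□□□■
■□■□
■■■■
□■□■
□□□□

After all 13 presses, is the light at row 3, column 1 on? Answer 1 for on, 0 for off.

0

t=0: ■□■■
□□□■
■□■□
■■■■
□■□■
□□□□
t=1: ■□■■
□□□■
■■■□
□□□■
□□□■
□□□□
t=2: ■□■■
□□□■
■■■□
■□□■
■■□■
■□□□
t=3: □■■■
■□□■
■■■□
■□□■
■■□■
■□□□
t=4: ■□■■
□□□■
■■■□
■□□■
■■□■
■□□□
t=5: ■□□□
□□□□
■■■□
■□□■
■■□■
■□□□
t=6: ■□□□
□□□□
■□■□
□■■■
■□□■
■□□□
t=7: ■□□□
□□□□
■□■□
□■■□
■□■□
■□□■
t=8: ■□□□
□□□□
■□■□
□■■□
■□■■
■□■□
t=9: ■□□□
□□□□
■□■□
□■■■
■□□□
■□■■
t=10: ■□□□
□□□■
■□□■
□■■□
■□□□
■□■■
t=11: ■□□□
□□□■
■□■■
□□□■
■□■□
■□■■
t=12: ■□□□
□□□□
■□□□
□□□□
■□■□
■□■■
t=13: □■□□
■□□□
■□□□
□□□□
■□■□
■□■■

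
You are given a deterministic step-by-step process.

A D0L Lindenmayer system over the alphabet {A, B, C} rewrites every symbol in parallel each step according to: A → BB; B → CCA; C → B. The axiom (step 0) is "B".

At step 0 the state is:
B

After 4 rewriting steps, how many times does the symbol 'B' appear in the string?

gen 0: B
gen 1: CCA
gen 2: BBBB
gen 3: CCACCACCACCA
gen 4: BBBBBBBBBBBBBBBB

16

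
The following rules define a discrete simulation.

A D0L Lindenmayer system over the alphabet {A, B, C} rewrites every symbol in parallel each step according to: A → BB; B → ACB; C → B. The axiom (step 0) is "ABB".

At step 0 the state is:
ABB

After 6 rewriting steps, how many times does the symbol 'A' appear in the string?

[0] ABB
[1] BBACBACB
[2] ACBACBBBBACBBBBACB
[3] BBBACBBBBACBACBACBACBBBBACBACBACBACBBBBACB
[4] ACBACBACBBBBACBACBACBACBBBBACBBBBACBBBBACBBBBACBACBACBACBBBBACBBBBACBBBBACBBBBACBACBACBACBBBBACB
[5] BBBACBBBBACBBBBACBACBACBACBBBBACBBBBACBBBBACBBBBACBACBACBA…BACBBBBACBACBACBACBBBBACBBBBACBBBBACBBBBACBACBACBACBBBBACB  (len 222)
[6] ACBACBACBBBBACBACBACBACBBBBACBACBACBACBBBBACBBBBACBBBBACBB…BACBBBBACBACBACBACBBBBACBBBBACBBBBACBBBBACBACBACBACBBBBACB  (len 510)

118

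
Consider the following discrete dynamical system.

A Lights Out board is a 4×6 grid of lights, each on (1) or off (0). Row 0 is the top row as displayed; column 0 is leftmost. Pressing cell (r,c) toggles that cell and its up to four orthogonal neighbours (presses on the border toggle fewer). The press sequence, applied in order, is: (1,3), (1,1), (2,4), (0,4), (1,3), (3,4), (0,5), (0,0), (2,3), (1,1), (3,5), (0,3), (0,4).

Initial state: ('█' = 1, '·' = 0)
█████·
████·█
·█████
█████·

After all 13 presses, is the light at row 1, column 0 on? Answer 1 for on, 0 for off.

0

t=0: █████·
████·█
·█████
█████·
t=1: ███·█·
██··██
·██·██
█████·
t=2: █·█·█·
··█·██
··█·██
█████·
t=3: █·█·█·
··█··█
··██··
████··
t=4: █·██·█
··█·██
··██··
████··
t=5: █·█··█
···█·█
··█···
████··
t=6: █·█··█
···█·█
··█·█·
███·██
t=7: █·█·█·
···█··
··█·█·
███·██
t=8: ·██·█·
█··█··
··█·█·
███·██
t=9: ·██·█·
█·····
···█··
██████
t=10: ··█·█·
·██···
·█·█··
██████
t=11: ··█·█·
·██···
·█·█·█
████··
t=12: ···█··
·███··
·█·█·█
████··
t=13: ····██
·████·
·█·█·█
████··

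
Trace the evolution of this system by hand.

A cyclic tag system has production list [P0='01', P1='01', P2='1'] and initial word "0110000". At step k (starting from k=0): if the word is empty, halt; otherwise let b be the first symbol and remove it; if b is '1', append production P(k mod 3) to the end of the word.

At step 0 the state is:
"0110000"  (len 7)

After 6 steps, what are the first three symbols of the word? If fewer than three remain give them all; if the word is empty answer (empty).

0) "0110000"  (len 7)
1) "110000"  (len 6)
2) "1000001"  (len 7)
3) "0000011"  (len 7)
4) "000011"  (len 6)
5) "00011"  (len 5)
6) "0011"  (len 4)

001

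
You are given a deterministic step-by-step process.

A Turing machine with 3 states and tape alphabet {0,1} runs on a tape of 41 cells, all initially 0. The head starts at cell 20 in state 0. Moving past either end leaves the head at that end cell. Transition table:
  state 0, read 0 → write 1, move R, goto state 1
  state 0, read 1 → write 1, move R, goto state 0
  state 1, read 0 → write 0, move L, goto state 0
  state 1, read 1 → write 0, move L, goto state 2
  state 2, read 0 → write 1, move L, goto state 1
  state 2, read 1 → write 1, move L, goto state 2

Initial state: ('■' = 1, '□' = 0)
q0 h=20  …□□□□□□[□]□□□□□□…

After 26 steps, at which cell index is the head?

step 0: q0 h=20  …□□□□□□[□]□□□□□□…
step 1: q1 h=21  …□□□□□■[□]□□□□□□…
step 2: q0 h=20  …□□□□□□[■]□□□□□□…
step 3: q0 h=21  …□□□□□■[□]□□□□□□…
step 4: q1 h=22  …□□□□■■[□]□□□□□□…
step 5: q0 h=21  …□□□□□■[■]□□□□□□…
step 6: q0 h=22  …□□□□■■[□]□□□□□□…
step 7: q1 h=23  …□□□■■■[□]□□□□□□…
step 8: q0 h=22  …□□□□■■[■]□□□□□□…
step 9: q0 h=23  …□□□■■■[□]□□□□□□…
step 10: q1 h=24  …□□■■■■[□]□□□□□□…
step 11: q0 h=23  …□□□■■■[■]□□□□□□…
step 12: q0 h=24  …□□■■■■[□]□□□□□□…
step 13: q1 h=25  …□■■■■■[□]□□□□□□…
step 14: q0 h=24  …□□■■■■[■]□□□□□□…
step 15: q0 h=25  …□■■■■■[□]□□□□□□…
step 16: q1 h=26  …■■■■■■[□]□□□□□□…
step 17: q0 h=25  …□■■■■■[■]□□□□□□…
step 18: q0 h=26  …■■■■■■[□]□□□□□□…
step 19: q1 h=27  …■■■■■■[□]□□□□□□…
step 20: q0 h=26  …■■■■■■[■]□□□□□□…
step 21: q0 h=27  …■■■■■■[□]□□□□□□…
step 22: q1 h=28  …■■■■■■[□]□□□□□□…
step 23: q0 h=27  …■■■■■■[■]□□□□□□…
step 24: q0 h=28  …■■■■■■[□]□□□□□□…
step 25: q1 h=29  …■■■■■■[□]□□□□□□…
step 26: q0 h=28  …■■■■■■[■]□□□□□□…

28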